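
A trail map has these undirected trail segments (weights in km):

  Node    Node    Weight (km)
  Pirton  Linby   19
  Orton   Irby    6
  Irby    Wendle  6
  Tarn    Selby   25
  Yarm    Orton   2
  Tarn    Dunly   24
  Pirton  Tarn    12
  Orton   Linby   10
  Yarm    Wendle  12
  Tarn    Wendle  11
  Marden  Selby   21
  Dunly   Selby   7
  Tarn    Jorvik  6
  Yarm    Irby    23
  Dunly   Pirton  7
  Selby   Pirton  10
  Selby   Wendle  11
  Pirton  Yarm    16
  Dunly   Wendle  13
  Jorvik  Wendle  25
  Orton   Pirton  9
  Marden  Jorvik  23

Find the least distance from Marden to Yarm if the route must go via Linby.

Best Marden to Linby: Marden–Selby–Pirton–Linby costing 50
Shortest Linby→Yarm: Linby–Orton–Yarm = 12
Total via Linby: 50 + 12 = 62 km.

62 km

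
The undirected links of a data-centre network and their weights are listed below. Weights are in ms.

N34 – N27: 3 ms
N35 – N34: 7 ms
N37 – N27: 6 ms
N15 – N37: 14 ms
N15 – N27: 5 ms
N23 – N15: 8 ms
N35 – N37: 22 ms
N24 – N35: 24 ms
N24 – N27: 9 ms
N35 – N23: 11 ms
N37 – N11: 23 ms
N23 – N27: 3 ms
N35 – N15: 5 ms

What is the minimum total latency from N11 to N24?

Shortest distances from N11:
N11: 0
N37: 23  (via N11)
N27: 29  (via N37)
N34: 32  (via N27)
N23: 32  (via N27)
N15: 34  (via N27)
N24: 38  (via N27)
Shortest route: N11–N37–N27–N24 = 38 ms.

38 ms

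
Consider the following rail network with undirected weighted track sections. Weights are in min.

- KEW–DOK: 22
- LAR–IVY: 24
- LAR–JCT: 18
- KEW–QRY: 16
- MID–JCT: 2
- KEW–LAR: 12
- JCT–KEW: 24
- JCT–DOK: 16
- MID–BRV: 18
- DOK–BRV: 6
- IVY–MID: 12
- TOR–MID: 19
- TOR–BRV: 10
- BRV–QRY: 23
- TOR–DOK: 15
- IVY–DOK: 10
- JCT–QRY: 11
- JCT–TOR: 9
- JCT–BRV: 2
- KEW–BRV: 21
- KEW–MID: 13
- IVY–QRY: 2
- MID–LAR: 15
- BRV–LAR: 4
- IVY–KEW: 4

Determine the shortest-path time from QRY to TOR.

20 min

Compare a few routes:
QRY - JCT - BRV - TOR: 11+2+10 = 23
QRY - IVY - DOK - TOR: 2+10+15 = 27
QRY - IVY - MID - JCT - TOR: 2+12+2+9 = 25
QRY - JCT - TOR: 11+9 = 20
Cheapest is QRY - JCT - TOR at 20 min.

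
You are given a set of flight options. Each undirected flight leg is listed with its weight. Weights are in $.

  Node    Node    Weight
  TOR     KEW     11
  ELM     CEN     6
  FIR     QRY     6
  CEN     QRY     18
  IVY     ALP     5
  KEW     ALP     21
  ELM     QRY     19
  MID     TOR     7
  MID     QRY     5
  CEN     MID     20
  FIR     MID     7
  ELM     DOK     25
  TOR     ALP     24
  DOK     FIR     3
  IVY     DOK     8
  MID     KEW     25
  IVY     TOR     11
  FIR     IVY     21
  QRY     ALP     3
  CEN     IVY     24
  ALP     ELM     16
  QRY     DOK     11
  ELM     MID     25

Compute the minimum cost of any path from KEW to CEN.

$38

Running Dijkstra from KEW:
KEW: 0
TOR: 11  (via KEW)
MID: 18  (via TOR)
ALP: 21  (via KEW)
IVY: 22  (via TOR)
QRY: 23  (via MID)
FIR: 25  (via MID)
DOK: 28  (via FIR)
ELM: 37  (via ALP)
CEN: 38  (via MID)
Shortest route: KEW → TOR → MID → CEN = $38.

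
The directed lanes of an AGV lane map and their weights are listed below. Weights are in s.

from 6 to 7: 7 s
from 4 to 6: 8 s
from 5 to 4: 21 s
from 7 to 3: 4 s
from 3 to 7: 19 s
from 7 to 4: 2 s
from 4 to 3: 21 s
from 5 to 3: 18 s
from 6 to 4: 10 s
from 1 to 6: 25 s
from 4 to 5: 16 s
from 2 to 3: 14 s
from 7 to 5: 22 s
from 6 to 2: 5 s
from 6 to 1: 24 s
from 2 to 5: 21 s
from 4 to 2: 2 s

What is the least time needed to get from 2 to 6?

43 s

Settle nodes by increasing distance from 2:
2: 0
3: 14  (via 2)
5: 21  (via 2)
7: 33  (via 3)
4: 35  (via 7)
6: 43  (via 4)
Shortest route: 2–3–7–4–6 = 43 s.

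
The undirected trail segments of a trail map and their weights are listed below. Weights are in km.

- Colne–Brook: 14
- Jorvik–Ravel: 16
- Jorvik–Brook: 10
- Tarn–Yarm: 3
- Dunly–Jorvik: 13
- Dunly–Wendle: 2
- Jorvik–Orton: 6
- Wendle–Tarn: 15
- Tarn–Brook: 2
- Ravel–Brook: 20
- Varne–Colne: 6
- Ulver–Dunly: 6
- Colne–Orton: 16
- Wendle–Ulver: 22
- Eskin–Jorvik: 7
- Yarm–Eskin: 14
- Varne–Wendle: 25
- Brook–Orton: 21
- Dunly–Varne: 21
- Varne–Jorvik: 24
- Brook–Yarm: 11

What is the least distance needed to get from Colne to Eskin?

Compare a few routes:
Colne → Brook → Jorvik → Eskin: 14+10+7 = 31
Colne → Orton → Jorvik → Eskin: 16+6+7 = 29
The minimum is 29 km via Colne → Orton → Jorvik → Eskin.

29 km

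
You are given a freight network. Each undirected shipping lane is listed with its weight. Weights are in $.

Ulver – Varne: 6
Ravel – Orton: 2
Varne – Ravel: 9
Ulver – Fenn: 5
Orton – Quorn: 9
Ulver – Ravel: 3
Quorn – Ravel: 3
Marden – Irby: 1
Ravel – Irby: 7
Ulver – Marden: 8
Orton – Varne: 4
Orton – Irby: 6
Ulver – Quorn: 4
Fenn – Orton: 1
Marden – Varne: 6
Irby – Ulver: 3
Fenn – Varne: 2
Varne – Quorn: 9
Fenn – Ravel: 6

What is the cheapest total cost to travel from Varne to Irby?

Running Dijkstra from Varne:
Varne: 0
Fenn: 2  (via Varne)
Orton: 3  (via Fenn)
Ravel: 5  (via Orton)
Marden: 6  (via Varne)
Ulver: 6  (via Varne)
Irby: 7  (via Marden)
Shortest route: Varne–Marden–Irby = $7.

$7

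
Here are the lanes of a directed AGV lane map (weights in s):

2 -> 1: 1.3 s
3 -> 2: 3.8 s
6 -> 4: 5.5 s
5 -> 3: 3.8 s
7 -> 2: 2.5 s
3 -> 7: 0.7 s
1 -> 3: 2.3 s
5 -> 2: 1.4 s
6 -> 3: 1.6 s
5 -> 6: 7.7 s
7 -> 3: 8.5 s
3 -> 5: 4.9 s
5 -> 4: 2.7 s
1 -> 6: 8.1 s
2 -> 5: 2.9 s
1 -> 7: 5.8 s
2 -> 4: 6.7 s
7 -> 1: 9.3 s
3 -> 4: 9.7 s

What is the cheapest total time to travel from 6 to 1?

6.1 s

Compare a few routes:
6–3–5–2–1: 1.6+4.9+1.4+1.3 = 9.2
6–3–7–2–1: 1.6+0.7+2.5+1.3 = 6.1
6–3–2–1: 1.6+3.8+1.3 = 6.7
The minimum is 6.1 s via 6–3–7–2–1.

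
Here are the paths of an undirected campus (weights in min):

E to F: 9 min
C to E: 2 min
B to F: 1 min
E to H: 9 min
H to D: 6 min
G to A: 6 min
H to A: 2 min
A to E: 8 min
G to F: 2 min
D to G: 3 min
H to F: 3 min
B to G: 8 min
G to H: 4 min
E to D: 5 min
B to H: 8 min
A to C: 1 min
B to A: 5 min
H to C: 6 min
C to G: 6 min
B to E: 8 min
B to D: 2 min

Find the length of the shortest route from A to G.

Running Dijkstra from A:
A: 0
C: 1  (via A)
H: 2  (via A)
E: 3  (via C)
B: 5  (via A)
F: 5  (via H)
G: 6  (via A)
Shortest route: A–G = 6 min.

6 min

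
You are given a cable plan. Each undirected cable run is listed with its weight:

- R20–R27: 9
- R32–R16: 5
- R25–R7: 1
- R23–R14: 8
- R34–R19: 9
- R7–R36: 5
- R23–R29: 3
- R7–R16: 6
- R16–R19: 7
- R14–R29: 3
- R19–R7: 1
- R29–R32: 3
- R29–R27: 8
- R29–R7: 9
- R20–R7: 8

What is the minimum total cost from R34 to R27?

Candidate routes:
R34–R19–R16–R32–R29–R27: 9+7+5+3+8 = 32
R34–R19–R7–R16–R32–R29–R27: 9+1+6+5+3+8 = 32
R34–R19–R7–R20–R27: 9+1+8+9 = 27
Cheapest is R34–R19–R7–R20–R27 at 27.

27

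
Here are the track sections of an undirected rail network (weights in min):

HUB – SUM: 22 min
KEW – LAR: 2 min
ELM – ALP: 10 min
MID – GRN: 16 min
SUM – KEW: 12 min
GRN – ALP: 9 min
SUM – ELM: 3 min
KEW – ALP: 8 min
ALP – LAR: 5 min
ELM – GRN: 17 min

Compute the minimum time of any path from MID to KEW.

32 min

Enumerating some paths:
MID - GRN - ALP - KEW: 16+9+8 = 33
MID - GRN - ELM - SUM - KEW: 16+17+3+12 = 48
MID - GRN - ALP - LAR - KEW: 16+9+5+2 = 32
MID - GRN - ALP - ELM - SUM - KEW: 16+9+10+3+12 = 50
Cheapest is MID - GRN - ALP - LAR - KEW at 32 min.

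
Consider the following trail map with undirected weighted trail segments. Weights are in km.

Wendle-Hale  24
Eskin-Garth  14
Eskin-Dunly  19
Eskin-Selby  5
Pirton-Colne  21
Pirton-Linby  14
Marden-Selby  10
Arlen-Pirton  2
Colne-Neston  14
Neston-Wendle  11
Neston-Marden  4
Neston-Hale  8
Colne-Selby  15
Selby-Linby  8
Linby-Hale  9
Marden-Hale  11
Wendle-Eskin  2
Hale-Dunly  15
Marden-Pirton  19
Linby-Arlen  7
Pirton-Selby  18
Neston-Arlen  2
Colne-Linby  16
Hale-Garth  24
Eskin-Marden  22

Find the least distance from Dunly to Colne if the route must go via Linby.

Best Dunly to Linby: Dunly–Hale–Linby costing 24
Shortest Linby→Colne: Linby–Colne = 16
Total via Linby: 24 + 16 = 40 km.

40 km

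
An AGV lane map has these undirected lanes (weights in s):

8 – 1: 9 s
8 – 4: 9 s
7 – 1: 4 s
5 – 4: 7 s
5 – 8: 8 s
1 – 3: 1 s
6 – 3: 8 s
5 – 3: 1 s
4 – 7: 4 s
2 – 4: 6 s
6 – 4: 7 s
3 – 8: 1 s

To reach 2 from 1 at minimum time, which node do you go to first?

7

Compare a few routes:
1 - 3 - 5 - 4 - 2: 1+1+7+6 = 15
1 - 7 - 4 - 2: 4+4+6 = 14
1 - 3 - 8 - 4 - 2: 1+1+9+6 = 17
Cheapest is 1 - 7 - 4 - 2 at 14 s.
So from 1 the first move is to 7.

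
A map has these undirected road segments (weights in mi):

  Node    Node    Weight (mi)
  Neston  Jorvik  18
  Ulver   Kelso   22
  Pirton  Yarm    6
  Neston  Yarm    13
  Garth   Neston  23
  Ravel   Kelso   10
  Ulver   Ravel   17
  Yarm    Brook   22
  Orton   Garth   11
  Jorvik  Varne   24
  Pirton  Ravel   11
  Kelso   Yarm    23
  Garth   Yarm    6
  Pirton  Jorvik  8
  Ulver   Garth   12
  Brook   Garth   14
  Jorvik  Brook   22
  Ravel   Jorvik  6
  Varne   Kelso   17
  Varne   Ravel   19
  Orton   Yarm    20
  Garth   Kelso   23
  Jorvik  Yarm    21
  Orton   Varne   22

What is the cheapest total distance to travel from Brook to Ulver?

Enumerating some paths:
Brook–Jorvik–Ravel–Ulver: 22+6+17 = 45
Brook–Garth–Ulver: 14+12 = 26
Brook–Yarm–Garth–Ulver: 22+6+12 = 40
Cheapest is Brook–Garth–Ulver at 26 mi.

26 mi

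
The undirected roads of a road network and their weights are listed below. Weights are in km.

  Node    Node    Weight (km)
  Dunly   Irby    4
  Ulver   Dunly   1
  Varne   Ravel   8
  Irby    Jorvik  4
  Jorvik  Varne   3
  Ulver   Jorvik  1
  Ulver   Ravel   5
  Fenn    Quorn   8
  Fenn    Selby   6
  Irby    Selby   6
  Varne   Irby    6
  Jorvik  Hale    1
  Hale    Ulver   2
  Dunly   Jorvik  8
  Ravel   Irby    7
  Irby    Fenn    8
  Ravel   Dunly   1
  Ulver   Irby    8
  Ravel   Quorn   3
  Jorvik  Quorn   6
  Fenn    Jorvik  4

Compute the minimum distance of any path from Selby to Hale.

11 km

Candidate routes:
Selby - Irby - Jorvik - Ulver - Hale: 6+4+1+2 = 13
Selby - Fenn - Jorvik - Hale: 6+4+1 = 11
Selby - Irby - Dunly - Ulver - Jorvik - Hale: 6+4+1+1+1 = 13
The minimum is 11 km via Selby - Fenn - Jorvik - Hale.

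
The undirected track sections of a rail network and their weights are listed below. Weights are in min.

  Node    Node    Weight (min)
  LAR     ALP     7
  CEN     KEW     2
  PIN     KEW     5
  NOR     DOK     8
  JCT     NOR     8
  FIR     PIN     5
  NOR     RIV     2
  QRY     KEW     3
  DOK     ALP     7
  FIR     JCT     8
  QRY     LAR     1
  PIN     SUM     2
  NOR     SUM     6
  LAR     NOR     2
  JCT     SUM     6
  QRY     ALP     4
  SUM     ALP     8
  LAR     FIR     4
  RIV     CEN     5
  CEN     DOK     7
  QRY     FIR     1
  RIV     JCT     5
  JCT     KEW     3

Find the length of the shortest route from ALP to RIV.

Compare a few routes:
ALP → LAR → NOR → RIV: 7+2+2 = 11
ALP → QRY → LAR → NOR → RIV: 4+1+2+2 = 9
Cheapest is ALP → QRY → LAR → NOR → RIV at 9 min.

9 min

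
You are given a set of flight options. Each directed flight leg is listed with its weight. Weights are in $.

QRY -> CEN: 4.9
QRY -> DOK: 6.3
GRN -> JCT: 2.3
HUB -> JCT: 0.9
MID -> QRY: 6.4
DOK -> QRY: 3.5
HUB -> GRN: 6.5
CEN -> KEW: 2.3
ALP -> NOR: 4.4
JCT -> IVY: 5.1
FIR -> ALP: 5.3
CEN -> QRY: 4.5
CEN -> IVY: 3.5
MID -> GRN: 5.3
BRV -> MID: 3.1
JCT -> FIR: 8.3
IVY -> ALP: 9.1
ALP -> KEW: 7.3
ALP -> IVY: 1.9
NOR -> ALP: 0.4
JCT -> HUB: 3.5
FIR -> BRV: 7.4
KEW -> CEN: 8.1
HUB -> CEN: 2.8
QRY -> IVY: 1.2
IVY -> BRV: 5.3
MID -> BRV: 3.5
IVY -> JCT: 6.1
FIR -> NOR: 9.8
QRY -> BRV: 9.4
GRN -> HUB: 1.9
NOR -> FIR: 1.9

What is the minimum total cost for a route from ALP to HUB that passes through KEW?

Best ALP to KEW: ALP–KEW costing 7.3
Best KEW to HUB: KEW–CEN–IVY–JCT–HUB costing 21.2
Total via KEW: 7.3 + 21.2 = $28.5.

$28.5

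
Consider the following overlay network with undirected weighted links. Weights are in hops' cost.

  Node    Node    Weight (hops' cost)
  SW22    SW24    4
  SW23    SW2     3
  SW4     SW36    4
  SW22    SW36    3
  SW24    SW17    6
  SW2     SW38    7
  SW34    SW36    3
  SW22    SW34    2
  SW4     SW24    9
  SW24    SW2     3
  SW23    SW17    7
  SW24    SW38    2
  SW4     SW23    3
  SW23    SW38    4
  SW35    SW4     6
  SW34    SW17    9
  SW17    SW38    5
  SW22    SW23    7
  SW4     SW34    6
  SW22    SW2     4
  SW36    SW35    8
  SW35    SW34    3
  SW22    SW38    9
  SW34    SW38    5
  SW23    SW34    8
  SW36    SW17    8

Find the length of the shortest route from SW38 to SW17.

5 hops' cost

Shortest distances from SW38:
SW38: 0
SW24: 2  (via SW38)
SW23: 4  (via SW38)
SW17: 5  (via SW38)
Shortest route: SW38–SW17 = 5 hops' cost.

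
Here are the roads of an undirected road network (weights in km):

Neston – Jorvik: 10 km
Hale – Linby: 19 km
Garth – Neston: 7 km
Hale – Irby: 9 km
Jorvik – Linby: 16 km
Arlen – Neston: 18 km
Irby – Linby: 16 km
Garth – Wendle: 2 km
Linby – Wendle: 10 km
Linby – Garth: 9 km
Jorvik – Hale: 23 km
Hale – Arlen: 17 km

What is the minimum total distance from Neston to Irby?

Settle nodes by increasing distance from Neston:
Neston: 0
Garth: 7  (via Neston)
Wendle: 9  (via Garth)
Jorvik: 10  (via Neston)
Linby: 16  (via Garth)
Arlen: 18  (via Neston)
Irby: 32  (via Linby)
Shortest route: Neston → Garth → Linby → Irby = 32 km.

32 km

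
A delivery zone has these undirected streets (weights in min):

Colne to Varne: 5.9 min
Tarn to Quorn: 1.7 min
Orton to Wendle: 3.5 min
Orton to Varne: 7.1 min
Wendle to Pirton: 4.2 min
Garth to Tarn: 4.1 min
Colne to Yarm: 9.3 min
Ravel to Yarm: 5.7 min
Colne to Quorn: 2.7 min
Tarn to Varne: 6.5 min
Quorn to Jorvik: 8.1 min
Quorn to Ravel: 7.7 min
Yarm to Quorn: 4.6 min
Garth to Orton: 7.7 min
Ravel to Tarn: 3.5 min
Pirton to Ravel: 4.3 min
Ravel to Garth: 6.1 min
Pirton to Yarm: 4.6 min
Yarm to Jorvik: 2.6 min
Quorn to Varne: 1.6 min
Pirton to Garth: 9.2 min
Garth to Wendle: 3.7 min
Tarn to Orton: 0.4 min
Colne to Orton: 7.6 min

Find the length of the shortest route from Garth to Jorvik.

Candidate routes:
Garth - Tarn - Quorn - Yarm - Jorvik: 4.1+1.7+4.6+2.6 = 13
Garth - Wendle - Pirton - Yarm - Jorvik: 3.7+4.2+4.6+2.6 = 15.1
Garth - Ravel - Yarm - Jorvik: 6.1+5.7+2.6 = 14.4
Garth - Tarn - Quorn - Jorvik: 4.1+1.7+8.1 = 13.9
Cheapest is Garth - Tarn - Quorn - Yarm - Jorvik at 13 min.

13 min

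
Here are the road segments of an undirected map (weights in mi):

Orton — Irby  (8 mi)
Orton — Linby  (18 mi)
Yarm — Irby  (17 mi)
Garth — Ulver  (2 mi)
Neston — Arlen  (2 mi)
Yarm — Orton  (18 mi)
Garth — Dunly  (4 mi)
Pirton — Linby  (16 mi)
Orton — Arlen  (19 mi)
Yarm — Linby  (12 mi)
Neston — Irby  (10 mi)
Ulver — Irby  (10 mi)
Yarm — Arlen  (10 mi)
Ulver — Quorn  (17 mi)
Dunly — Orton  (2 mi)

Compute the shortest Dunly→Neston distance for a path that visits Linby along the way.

Shortest Dunly→Linby: Dunly–Orton–Linby = 20
Best Linby to Neston: Linby–Yarm–Arlen–Neston costing 24
Total via Linby: 20 + 24 = 44 mi.

44 mi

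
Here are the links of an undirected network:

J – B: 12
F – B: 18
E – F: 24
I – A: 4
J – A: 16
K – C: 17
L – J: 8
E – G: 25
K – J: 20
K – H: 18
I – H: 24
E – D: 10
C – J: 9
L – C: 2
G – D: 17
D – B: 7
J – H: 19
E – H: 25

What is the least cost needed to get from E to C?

Enumerating some paths:
E - D - B - J - L - C: 10+7+12+8+2 = 39
E - H - J - C: 25+19+9 = 53
E - D - B - J - C: 10+7+12+9 = 38
E - H - J - L - C: 25+19+8+2 = 54
The minimum is 38 via E - D - B - J - C.

38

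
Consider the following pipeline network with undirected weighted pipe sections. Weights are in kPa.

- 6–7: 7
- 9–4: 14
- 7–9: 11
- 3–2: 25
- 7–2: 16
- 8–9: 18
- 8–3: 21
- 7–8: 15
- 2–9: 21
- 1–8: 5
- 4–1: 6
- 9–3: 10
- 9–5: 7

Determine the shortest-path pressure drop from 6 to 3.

Shortest distances from 6:
6: 0
7: 7  (via 6)
9: 18  (via 7)
8: 22  (via 7)
2: 23  (via 7)
5: 25  (via 9)
1: 27  (via 8)
3: 28  (via 9)
Shortest route: 6–7–9–3 = 28 kPa.

28 kPa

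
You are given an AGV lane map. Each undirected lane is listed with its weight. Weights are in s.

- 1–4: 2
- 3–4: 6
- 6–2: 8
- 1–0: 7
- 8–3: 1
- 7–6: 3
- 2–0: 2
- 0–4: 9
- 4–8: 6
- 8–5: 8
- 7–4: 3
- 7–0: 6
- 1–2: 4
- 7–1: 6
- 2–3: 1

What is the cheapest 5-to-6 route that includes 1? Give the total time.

22 s

Best 5 to 1: 5–8–3–2–1 costing 14
Best 1 to 6: 1–4–7–6 costing 8
Total via 1: 14 + 8 = 22 s.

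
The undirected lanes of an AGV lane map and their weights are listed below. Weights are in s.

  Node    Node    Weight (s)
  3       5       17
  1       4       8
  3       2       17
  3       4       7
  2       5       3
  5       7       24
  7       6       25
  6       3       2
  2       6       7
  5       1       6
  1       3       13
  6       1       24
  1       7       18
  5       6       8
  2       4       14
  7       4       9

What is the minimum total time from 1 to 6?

14 s

Shortest distances from 1:
1: 0
5: 6  (via 1)
4: 8  (via 1)
2: 9  (via 5)
3: 13  (via 1)
6: 14  (via 5)
Shortest route: 1–5–6 = 14 s.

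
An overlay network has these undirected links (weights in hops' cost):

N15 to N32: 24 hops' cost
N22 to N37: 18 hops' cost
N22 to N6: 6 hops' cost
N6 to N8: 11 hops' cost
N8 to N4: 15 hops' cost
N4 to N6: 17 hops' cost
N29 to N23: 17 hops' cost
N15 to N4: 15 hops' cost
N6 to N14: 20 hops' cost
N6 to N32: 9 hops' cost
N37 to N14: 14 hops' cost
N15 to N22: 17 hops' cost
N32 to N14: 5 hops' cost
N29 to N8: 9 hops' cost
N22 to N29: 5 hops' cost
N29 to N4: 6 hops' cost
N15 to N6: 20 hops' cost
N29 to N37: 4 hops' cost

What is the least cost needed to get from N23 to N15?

38 hops' cost

Candidate routes:
N23 → N29 → N22 → N15: 17+5+17 = 39
N23 → N29 → N22 → N6 → N15: 17+5+6+20 = 48
N23 → N29 → N4 → N15: 17+6+15 = 38
The minimum is 38 hops' cost via N23 → N29 → N4 → N15.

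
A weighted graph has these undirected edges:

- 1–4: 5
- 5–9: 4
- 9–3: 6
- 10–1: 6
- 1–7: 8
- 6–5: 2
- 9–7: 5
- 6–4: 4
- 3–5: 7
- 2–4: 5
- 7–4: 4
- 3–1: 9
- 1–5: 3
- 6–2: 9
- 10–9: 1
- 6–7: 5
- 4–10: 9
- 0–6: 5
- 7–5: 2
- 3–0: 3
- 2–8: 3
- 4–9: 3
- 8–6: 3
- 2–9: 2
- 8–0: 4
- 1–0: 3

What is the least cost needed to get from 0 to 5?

6

Candidate routes:
0 - 6 - 5: 5+2 = 7
0 - 8 - 6 - 5: 4+3+2 = 9
0 - 1 - 5: 3+3 = 6
0 - 3 - 5: 3+7 = 10
The minimum is 6 via 0 - 1 - 5.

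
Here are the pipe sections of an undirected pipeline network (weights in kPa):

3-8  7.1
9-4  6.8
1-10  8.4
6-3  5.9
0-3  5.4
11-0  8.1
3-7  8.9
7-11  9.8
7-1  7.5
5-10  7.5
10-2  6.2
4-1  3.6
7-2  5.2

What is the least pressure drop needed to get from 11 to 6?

Running Dijkstra from 11:
11: 0
0: 8.1  (via 11)
7: 9.8  (via 11)
3: 13.5  (via 0)
2: 15  (via 7)
1: 17.3  (via 7)
6: 19.4  (via 3)
Shortest route: 11 → 0 → 3 → 6 = 19.4 kPa.

19.4 kPa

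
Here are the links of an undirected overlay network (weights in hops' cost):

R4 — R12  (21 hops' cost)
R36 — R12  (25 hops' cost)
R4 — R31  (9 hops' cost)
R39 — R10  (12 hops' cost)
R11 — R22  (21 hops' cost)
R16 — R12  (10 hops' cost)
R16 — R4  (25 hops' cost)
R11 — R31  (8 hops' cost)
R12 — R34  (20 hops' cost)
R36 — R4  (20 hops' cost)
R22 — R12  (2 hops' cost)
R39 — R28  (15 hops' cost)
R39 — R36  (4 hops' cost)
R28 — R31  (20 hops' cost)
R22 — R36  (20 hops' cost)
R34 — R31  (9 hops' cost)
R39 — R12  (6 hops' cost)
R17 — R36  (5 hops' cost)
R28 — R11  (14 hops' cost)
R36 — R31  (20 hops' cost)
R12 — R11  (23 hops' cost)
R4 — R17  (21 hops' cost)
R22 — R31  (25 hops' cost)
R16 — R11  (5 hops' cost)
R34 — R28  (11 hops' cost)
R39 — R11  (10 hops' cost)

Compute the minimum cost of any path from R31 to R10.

Candidate routes:
R31 → R36 → R39 → R10: 20+4+12 = 36
R31 → R11 → R39 → R10: 8+10+12 = 30
R31 → R11 → R16 → R12 → R39 → R10: 8+5+10+6+12 = 41
R31 → R4 → R36 → R39 → R10: 9+20+4+12 = 45
The minimum is 30 hops' cost via R31 → R11 → R39 → R10.

30 hops' cost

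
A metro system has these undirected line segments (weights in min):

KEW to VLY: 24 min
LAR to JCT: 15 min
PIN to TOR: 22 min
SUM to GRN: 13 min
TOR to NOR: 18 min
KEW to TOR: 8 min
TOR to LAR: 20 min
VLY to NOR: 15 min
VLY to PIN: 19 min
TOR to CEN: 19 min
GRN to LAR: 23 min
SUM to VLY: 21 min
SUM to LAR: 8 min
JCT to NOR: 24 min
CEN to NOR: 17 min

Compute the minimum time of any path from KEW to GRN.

Settle nodes by increasing distance from KEW:
KEW: 0
TOR: 8  (via KEW)
VLY: 24  (via KEW)
NOR: 26  (via TOR)
CEN: 27  (via TOR)
LAR: 28  (via TOR)
PIN: 30  (via TOR)
SUM: 36  (via LAR)
JCT: 43  (via LAR)
GRN: 49  (via SUM)
Shortest route: KEW–TOR–LAR–SUM–GRN = 49 min.

49 min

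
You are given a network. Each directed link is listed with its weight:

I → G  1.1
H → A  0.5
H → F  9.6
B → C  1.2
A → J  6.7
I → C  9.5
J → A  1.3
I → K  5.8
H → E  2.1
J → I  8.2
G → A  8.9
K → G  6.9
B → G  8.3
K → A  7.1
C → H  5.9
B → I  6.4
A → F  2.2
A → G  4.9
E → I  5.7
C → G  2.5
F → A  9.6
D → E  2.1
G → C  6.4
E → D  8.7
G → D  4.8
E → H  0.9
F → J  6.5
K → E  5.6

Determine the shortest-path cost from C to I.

13.7

Candidate routes:
C → G → D → E → I: 2.5+4.8+2.1+5.7 = 15.1
C → H → A → F → J → I: 5.9+0.5+2.2+6.5+8.2 = 23.3
C → H → E → I: 5.9+2.1+5.7 = 13.7
C → H → A → J → I: 5.9+0.5+6.7+8.2 = 21.3
The minimum is 13.7 via C → H → E → I.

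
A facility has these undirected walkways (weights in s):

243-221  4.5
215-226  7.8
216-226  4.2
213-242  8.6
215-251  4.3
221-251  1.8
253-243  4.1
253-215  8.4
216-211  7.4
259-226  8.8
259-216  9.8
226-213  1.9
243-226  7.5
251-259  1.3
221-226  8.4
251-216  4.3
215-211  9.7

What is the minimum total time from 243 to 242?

Settle nodes by increasing distance from 243:
243: 0
253: 4.1  (via 243)
221: 4.5  (via 243)
251: 6.3  (via 221)
226: 7.5  (via 243)
259: 7.6  (via 251)
213: 9.4  (via 226)
215: 10.6  (via 251)
216: 10.6  (via 251)
211: 18  (via 216)
242: 18  (via 213)
Shortest route: 243–226–213–242 = 18 s.

18 s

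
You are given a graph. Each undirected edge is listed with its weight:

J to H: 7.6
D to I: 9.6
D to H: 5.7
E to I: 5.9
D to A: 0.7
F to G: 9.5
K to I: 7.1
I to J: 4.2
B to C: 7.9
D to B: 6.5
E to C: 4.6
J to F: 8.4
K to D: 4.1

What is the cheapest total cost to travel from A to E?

16.2

Shortest distances from A:
A: 0
D: 0.7  (via A)
K: 4.8  (via D)
H: 6.4  (via D)
B: 7.2  (via D)
I: 10.3  (via D)
J: 14  (via H)
C: 15.1  (via B)
E: 16.2  (via I)
Shortest route: A → D → I → E = 16.2.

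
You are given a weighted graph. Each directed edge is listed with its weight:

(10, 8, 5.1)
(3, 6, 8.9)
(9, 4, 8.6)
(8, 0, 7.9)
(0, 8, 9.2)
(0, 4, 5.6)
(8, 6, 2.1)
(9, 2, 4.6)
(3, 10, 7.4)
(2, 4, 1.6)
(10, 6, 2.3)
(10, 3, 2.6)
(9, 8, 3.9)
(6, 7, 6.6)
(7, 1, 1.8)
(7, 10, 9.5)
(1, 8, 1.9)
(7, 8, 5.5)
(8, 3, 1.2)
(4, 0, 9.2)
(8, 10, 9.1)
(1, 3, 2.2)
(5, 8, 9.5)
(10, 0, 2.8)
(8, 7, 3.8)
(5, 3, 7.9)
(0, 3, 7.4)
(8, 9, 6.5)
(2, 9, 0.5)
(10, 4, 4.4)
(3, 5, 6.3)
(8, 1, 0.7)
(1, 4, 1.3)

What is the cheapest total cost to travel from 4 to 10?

Candidate routes:
4 - 0 - 3 - 10: 9.2+7.4+7.4 = 24
4 - 0 - 8 - 10: 9.2+9.2+9.1 = 27.5
4 - 0 - 8 - 3 - 10: 9.2+9.2+1.2+7.4 = 27
4 - 0 - 8 - 1 - 3 - 10: 9.2+9.2+0.7+2.2+7.4 = 28.7
Cheapest is 4 - 0 - 3 - 10 at 24.

24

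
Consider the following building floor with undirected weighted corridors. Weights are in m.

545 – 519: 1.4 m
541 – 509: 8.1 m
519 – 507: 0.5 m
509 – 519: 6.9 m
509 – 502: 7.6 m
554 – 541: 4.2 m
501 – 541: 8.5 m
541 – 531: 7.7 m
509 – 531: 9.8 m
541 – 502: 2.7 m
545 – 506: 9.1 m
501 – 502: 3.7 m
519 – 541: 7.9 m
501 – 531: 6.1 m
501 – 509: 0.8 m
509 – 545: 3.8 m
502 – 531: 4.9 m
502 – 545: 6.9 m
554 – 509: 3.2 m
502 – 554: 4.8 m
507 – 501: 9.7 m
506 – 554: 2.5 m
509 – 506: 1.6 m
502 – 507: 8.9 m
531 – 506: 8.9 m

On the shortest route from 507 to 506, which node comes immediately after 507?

519

Candidate routes:
507 → 519 → 509 → 506: 0.5+6.9+1.6 = 9
507 → 519 → 545 → 506: 0.5+1.4+9.1 = 11
507 → 519 → 545 → 509 → 506: 0.5+1.4+3.8+1.6 = 7.3
507 → 519 → 545 → 509 → 554 → 506: 0.5+1.4+3.8+3.2+2.5 = 11.4
The minimum is 7.3 m via 507 → 519 → 545 → 509 → 506.
So from 507 the first move is to 519.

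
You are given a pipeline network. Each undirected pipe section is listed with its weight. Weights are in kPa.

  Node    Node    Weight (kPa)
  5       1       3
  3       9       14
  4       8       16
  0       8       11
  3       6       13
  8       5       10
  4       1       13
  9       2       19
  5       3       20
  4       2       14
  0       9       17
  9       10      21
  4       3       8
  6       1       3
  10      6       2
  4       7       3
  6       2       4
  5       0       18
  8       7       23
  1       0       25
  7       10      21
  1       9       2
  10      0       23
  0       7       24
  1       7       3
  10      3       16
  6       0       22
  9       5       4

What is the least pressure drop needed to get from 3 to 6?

Running Dijkstra from 3:
3: 0
4: 8  (via 3)
7: 11  (via 4)
6: 13  (via 3)
Shortest route: 3–6 = 13 kPa.

13 kPa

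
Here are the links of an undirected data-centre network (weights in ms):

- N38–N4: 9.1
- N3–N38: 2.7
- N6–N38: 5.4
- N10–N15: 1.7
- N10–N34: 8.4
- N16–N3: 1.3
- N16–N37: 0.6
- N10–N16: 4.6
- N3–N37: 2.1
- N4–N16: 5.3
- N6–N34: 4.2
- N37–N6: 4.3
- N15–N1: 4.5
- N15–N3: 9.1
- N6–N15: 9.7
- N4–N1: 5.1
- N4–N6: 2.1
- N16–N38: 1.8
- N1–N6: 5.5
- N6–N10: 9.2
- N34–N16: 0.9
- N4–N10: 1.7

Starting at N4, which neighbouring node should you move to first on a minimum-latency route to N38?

N16

Compare a few routes:
N4 - N6 - N37 - N16 - N38: 2.1+4.3+0.6+1.8 = 8.8
N4 - N10 - N16 - N38: 1.7+4.6+1.8 = 8.1
N4 - N16 - N38: 5.3+1.8 = 7.1
N4 - N6 - N38: 2.1+5.4 = 7.5
Cheapest is N4 - N16 - N38 at 7.1 ms.
So from N4 the first move is to N16.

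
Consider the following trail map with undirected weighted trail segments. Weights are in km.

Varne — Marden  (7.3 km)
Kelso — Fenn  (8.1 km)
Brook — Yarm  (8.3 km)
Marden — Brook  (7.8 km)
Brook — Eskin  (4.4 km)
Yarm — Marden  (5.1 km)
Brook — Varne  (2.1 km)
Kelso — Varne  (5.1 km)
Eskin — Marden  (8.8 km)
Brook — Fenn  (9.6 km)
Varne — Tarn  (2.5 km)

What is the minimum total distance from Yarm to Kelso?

Candidate routes:
Yarm - Brook - Varne - Kelso: 8.3+2.1+5.1 = 15.5
Yarm - Marden - Eskin - Brook - Varne - Kelso: 5.1+8.8+4.4+2.1+5.1 = 25.5
Yarm - Marden - Varne - Kelso: 5.1+7.3+5.1 = 17.5
Yarm - Marden - Brook - Varne - Kelso: 5.1+7.8+2.1+5.1 = 20.1
Cheapest is Yarm - Brook - Varne - Kelso at 15.5 km.

15.5 km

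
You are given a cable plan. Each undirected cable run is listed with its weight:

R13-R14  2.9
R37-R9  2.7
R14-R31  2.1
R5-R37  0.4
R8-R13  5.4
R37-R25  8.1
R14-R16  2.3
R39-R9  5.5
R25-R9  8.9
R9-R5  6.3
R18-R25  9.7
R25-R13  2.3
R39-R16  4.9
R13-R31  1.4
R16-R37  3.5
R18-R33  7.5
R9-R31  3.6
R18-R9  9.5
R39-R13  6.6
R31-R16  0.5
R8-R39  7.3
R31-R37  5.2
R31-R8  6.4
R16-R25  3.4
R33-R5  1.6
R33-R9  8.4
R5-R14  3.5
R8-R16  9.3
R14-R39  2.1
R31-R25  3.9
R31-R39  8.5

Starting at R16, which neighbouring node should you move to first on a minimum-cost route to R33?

Candidate routes:
R16 → R14 → R5 → R33: 2.3+3.5+1.6 = 7.4
R16 → R37 → R5 → R33: 3.5+0.4+1.6 = 5.5
The minimum is 5.5 via R16 → R37 → R5 → R33.
So from R16 the first move is to R37.

R37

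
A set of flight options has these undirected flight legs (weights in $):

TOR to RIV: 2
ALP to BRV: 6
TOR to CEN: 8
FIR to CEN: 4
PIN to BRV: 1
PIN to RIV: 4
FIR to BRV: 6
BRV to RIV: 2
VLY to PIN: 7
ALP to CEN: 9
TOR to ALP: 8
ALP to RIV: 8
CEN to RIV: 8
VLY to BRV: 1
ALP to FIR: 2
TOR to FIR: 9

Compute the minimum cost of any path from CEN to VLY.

$11

Shortest distances from CEN:
CEN: 0
FIR: 4  (via CEN)
ALP: 6  (via FIR)
RIV: 8  (via CEN)
TOR: 8  (via CEN)
BRV: 10  (via FIR)
VLY: 11  (via BRV)
Shortest route: CEN → FIR → BRV → VLY = $11.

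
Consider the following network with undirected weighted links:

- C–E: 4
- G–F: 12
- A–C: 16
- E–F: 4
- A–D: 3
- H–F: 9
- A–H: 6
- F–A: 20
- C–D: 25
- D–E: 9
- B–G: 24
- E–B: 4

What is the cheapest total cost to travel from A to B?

16

Enumerating some paths:
A → H → F → E → B: 6+9+4+4 = 23
A → D → E → B: 3+9+4 = 16
A → F → E → B: 20+4+4 = 28
A → C → E → B: 16+4+4 = 24
Cheapest is A → D → E → B at 16.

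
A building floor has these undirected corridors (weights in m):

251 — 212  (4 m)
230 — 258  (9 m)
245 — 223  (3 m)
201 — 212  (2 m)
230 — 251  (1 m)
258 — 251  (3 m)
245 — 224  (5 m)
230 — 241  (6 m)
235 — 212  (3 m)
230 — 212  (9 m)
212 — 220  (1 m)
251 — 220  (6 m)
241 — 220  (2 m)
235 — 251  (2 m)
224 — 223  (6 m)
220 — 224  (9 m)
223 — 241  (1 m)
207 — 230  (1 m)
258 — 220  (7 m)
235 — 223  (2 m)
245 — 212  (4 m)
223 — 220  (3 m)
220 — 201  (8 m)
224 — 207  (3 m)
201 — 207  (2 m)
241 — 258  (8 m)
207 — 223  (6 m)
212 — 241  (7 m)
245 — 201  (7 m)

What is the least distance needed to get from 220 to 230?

Running Dijkstra from 220:
220: 0
212: 1  (via 220)
241: 2  (via 220)
201: 3  (via 212)
223: 3  (via 220)
235: 4  (via 212)
207: 5  (via 201)
251: 5  (via 212)
245: 5  (via 212)
230: 6  (via 207)
Shortest route: 220 → 212 → 201 → 207 → 230 = 6 m.

6 m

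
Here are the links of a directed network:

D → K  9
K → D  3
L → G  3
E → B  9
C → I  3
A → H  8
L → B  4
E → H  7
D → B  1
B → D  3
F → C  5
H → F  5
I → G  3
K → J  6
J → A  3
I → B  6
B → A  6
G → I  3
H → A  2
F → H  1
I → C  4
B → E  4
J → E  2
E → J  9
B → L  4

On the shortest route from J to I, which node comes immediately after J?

E

Enumerating some paths:
J → A → H → F → C → I: 3+8+5+5+3 = 24
J → E → H → F → C → I: 2+7+5+5+3 = 22
J → E → B → L → G → I: 2+9+4+3+3 = 21
The minimum is 21 via J → E → B → L → G → I.
So from J the first move is to E.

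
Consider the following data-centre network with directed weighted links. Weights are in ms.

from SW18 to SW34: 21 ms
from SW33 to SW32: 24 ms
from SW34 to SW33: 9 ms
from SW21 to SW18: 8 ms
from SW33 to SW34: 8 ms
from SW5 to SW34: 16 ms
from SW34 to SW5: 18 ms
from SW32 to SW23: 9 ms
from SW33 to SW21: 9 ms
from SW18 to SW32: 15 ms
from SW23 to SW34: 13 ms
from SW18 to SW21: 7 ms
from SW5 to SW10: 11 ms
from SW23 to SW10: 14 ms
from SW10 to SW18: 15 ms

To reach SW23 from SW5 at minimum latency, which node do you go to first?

Enumerating some paths:
SW5 → SW10 → SW18 → SW32 → SW23: 11+15+15+9 = 50
SW5 → SW34 → SW33 → SW21 → SW18 → SW32 → SW23: 16+9+9+8+15+9 = 66
SW5 → SW34 → SW33 → SW32 → SW23: 16+9+24+9 = 58
SW5 → SW10 → SW18 → SW34 → SW33 → SW32 → SW23: 11+15+21+9+24+9 = 89
Cheapest is SW5 → SW10 → SW18 → SW32 → SW23 at 50 ms.
So from SW5 the first move is to SW10.

SW10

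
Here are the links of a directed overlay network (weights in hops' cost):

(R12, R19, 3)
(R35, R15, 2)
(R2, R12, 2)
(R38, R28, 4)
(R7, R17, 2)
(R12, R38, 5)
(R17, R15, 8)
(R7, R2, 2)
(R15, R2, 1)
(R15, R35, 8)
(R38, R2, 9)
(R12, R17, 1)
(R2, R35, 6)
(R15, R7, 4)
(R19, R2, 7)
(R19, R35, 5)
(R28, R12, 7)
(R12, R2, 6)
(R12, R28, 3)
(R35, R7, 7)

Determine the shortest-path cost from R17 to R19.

14 hops' cost

Running Dijkstra from R17:
R17: 0
R15: 8  (via R17)
R2: 9  (via R15)
R12: 11  (via R2)
R7: 12  (via R15)
R28: 14  (via R12)
R19: 14  (via R12)
Shortest route: R17–R15–R2–R12–R19 = 14 hops' cost.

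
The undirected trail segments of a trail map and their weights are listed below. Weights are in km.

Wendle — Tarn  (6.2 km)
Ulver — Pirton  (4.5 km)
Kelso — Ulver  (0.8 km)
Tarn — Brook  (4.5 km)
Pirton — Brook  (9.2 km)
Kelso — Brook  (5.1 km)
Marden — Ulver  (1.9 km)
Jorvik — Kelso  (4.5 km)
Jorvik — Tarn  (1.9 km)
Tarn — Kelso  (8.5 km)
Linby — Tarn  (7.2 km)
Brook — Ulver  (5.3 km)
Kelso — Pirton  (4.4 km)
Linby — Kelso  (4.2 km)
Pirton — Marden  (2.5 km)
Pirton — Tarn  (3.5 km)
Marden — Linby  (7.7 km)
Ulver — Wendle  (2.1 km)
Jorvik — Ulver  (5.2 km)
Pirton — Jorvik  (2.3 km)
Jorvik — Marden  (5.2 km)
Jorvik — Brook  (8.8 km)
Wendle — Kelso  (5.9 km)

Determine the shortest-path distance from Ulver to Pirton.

Shortest distances from Ulver:
Ulver: 0
Kelso: 0.8  (via Ulver)
Marden: 1.9  (via Ulver)
Wendle: 2.1  (via Ulver)
Pirton: 4.4  (via Marden)
Shortest route: Ulver–Marden–Pirton = 4.4 km.

4.4 km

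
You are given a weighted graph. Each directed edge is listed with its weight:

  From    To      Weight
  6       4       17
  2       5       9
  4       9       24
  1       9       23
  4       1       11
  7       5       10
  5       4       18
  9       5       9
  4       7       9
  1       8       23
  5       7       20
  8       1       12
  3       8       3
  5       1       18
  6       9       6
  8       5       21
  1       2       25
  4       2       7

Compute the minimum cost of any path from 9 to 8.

Compare a few routes:
9 → 5 → 1 → 8: 9+18+23 = 50
9 → 5 → 4 → 1 → 8: 9+18+11+23 = 61
Cheapest is 9 → 5 → 1 → 8 at 50.

50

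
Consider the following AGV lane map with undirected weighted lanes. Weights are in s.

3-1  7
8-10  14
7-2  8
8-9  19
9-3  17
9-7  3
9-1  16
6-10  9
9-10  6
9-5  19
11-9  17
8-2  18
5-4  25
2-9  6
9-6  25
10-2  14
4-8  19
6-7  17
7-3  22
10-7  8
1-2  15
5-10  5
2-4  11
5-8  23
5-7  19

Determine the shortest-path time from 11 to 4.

34 s

Running Dijkstra from 11:
11: 0
9: 17  (via 11)
7: 20  (via 9)
2: 23  (via 9)
10: 23  (via 9)
5: 28  (via 10)
6: 32  (via 10)
1: 33  (via 9)
3: 34  (via 9)
4: 34  (via 2)
Shortest route: 11 → 9 → 2 → 4 = 34 s.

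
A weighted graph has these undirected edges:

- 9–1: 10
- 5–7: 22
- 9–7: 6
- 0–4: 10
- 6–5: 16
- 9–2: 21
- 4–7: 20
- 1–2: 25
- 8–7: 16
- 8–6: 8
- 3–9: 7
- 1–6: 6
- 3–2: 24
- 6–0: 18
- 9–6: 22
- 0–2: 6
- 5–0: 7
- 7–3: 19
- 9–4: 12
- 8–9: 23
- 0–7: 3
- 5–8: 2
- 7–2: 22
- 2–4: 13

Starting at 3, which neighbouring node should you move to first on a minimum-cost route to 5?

Enumerating some paths:
3 - 9 - 7 - 8 - 5: 7+6+16+2 = 31
3 - 7 - 0 - 5: 19+3+7 = 29
3 - 9 - 7 - 0 - 5: 7+6+3+7 = 23
The minimum is 23 via 3 - 9 - 7 - 0 - 5.
So from 3 the first move is to 9.

9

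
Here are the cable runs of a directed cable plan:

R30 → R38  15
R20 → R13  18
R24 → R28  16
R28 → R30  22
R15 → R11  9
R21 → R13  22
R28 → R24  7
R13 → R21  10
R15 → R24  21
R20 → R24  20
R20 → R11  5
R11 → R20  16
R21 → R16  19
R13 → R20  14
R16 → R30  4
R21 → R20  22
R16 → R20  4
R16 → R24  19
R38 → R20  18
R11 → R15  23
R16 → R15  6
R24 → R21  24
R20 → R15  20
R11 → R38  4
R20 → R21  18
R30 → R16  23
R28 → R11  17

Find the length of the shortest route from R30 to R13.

Enumerating some paths:
R30 → R16 → R20 → R13: 23+4+18 = 45
R30 → R16 → R20 → R21 → R13: 23+4+18+22 = 67
R30 → R38 → R20 → R13: 15+18+18 = 51
The minimum is 45 via R30 → R16 → R20 → R13.

45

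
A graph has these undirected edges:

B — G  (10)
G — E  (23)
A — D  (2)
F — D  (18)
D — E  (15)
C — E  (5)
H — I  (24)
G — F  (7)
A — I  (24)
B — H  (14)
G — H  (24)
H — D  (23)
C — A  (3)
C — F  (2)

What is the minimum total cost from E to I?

Enumerating some paths:
E–D–A–I: 15+2+24 = 41
E–C–A–I: 5+3+24 = 32
E–C–F–D–A–I: 5+2+18+2+24 = 51
Cheapest is E–C–A–I at 32.

32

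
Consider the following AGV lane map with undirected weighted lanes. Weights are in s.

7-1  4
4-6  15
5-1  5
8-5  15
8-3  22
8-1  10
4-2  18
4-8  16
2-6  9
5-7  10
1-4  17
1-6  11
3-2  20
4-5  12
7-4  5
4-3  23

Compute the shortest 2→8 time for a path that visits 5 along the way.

40 s

Shortest 2→5: 2 → 6 → 1 → 5 = 25
Best 5 to 8: 5 → 8 costing 15
Total via 5: 25 + 15 = 40 s.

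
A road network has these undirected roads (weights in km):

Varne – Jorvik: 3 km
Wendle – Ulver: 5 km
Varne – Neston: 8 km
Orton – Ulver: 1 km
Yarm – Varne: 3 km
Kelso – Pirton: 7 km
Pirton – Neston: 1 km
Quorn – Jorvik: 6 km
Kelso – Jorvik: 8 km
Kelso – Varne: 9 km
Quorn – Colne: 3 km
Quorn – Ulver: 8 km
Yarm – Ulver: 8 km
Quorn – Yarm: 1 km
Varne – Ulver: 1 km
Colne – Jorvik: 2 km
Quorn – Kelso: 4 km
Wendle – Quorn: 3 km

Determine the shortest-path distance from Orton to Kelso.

Enumerating some paths:
Orton - Ulver - Wendle - Quorn - Kelso: 1+5+3+4 = 13
Orton - Ulver - Varne - Yarm - Quorn - Kelso: 1+1+3+1+4 = 10
Orton - Ulver - Varne - Kelso: 1+1+9 = 11
Cheapest is Orton - Ulver - Varne - Yarm - Quorn - Kelso at 10 km.

10 km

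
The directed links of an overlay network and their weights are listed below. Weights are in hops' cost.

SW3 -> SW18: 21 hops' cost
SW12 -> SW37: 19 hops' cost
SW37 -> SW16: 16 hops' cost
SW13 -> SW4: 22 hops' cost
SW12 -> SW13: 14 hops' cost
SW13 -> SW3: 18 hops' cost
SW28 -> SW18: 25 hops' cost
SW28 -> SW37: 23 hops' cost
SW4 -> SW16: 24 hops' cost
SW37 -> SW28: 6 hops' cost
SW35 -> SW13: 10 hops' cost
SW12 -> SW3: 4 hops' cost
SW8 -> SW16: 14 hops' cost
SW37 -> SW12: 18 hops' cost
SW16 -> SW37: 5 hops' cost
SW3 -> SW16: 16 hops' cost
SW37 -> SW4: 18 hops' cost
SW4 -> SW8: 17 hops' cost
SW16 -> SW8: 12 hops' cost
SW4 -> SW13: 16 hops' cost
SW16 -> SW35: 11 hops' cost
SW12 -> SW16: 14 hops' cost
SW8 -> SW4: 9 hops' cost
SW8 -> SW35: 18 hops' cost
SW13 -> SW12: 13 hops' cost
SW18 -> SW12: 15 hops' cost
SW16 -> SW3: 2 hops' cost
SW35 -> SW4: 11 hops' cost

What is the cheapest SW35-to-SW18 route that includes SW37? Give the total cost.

71 hops' cost

Shortest SW35→SW37: SW35–SW4–SW16–SW37 = 40
Shortest SW37→SW18: SW37–SW28–SW18 = 31
Total via SW37: 40 + 31 = 71 hops' cost.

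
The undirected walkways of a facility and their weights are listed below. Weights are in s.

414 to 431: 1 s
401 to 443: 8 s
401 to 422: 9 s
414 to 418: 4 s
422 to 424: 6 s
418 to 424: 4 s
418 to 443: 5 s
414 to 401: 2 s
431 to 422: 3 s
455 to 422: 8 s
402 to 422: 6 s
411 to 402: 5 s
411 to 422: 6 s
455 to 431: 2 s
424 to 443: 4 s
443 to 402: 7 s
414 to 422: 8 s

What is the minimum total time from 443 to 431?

Settle nodes by increasing distance from 443:
443: 0
424: 4  (via 443)
418: 5  (via 443)
402: 7  (via 443)
401: 8  (via 443)
414: 9  (via 418)
422: 10  (via 424)
431: 10  (via 414)
Shortest route: 443 → 418 → 414 → 431 = 10 s.

10 s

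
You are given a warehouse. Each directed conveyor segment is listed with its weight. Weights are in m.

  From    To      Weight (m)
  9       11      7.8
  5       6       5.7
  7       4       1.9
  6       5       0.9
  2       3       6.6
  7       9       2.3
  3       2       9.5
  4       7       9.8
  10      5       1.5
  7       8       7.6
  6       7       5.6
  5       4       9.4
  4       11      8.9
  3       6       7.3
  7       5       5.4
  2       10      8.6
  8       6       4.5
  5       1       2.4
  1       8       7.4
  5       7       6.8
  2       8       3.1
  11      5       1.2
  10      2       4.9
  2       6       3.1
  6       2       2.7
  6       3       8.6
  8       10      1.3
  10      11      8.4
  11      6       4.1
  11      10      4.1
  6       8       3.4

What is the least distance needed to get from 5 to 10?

10.4 m

Running Dijkstra from 5:
5: 0
1: 2.4  (via 5)
6: 5.7  (via 5)
7: 6.8  (via 5)
2: 8.4  (via 6)
4: 8.7  (via 7)
8: 9.1  (via 6)
9: 9.1  (via 7)
10: 10.4  (via 8)
Shortest route: 5 → 6 → 8 → 10 = 10.4 m.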